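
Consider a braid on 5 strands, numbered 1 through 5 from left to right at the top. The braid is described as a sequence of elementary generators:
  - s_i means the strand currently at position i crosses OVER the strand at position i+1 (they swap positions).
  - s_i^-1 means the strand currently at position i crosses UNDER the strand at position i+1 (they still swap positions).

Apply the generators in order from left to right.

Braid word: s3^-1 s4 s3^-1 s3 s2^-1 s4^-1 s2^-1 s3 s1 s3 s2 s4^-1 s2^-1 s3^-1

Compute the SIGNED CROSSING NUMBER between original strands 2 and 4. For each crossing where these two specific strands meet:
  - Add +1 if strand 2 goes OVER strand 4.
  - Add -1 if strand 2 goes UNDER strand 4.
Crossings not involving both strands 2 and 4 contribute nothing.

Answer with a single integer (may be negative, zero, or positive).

Gen 1: crossing 3x4. Both 2&4? no. Sum: 0
Gen 2: crossing 3x5. Both 2&4? no. Sum: 0
Gen 3: crossing 4x5. Both 2&4? no. Sum: 0
Gen 4: crossing 5x4. Both 2&4? no. Sum: 0
Gen 5: 2 under 4. Both 2&4? yes. Contrib: -1. Sum: -1
Gen 6: crossing 5x3. Both 2&4? no. Sum: -1
Gen 7: 4 under 2. Both 2&4? yes. Contrib: +1. Sum: 0
Gen 8: crossing 4x3. Both 2&4? no. Sum: 0
Gen 9: crossing 1x2. Both 2&4? no. Sum: 0
Gen 10: crossing 3x4. Both 2&4? no. Sum: 0
Gen 11: crossing 1x4. Both 2&4? no. Sum: 0
Gen 12: crossing 3x5. Both 2&4? no. Sum: 0
Gen 13: crossing 4x1. Both 2&4? no. Sum: 0
Gen 14: crossing 4x5. Both 2&4? no. Sum: 0

Answer: 0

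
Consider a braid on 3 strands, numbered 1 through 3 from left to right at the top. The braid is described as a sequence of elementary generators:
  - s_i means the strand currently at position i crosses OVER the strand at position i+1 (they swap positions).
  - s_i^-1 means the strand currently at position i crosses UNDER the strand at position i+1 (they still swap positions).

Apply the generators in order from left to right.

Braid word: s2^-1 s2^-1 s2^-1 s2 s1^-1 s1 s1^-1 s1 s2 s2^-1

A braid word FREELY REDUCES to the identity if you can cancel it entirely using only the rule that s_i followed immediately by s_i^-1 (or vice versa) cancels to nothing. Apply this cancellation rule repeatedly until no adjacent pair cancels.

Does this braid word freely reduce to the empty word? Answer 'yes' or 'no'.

Gen 1 (s2^-1): push. Stack: [s2^-1]
Gen 2 (s2^-1): push. Stack: [s2^-1 s2^-1]
Gen 3 (s2^-1): push. Stack: [s2^-1 s2^-1 s2^-1]
Gen 4 (s2): cancels prior s2^-1. Stack: [s2^-1 s2^-1]
Gen 5 (s1^-1): push. Stack: [s2^-1 s2^-1 s1^-1]
Gen 6 (s1): cancels prior s1^-1. Stack: [s2^-1 s2^-1]
Gen 7 (s1^-1): push. Stack: [s2^-1 s2^-1 s1^-1]
Gen 8 (s1): cancels prior s1^-1. Stack: [s2^-1 s2^-1]
Gen 9 (s2): cancels prior s2^-1. Stack: [s2^-1]
Gen 10 (s2^-1): push. Stack: [s2^-1 s2^-1]
Reduced word: s2^-1 s2^-1

Answer: no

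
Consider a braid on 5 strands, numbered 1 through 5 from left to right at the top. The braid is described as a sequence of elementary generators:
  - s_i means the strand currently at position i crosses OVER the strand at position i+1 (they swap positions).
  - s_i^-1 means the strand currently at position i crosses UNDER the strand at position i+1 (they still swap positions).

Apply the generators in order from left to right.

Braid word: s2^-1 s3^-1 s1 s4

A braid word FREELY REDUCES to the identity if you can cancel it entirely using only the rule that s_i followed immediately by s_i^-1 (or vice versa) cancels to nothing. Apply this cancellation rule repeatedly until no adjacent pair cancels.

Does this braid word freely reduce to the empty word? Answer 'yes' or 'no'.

Answer: no

Derivation:
Gen 1 (s2^-1): push. Stack: [s2^-1]
Gen 2 (s3^-1): push. Stack: [s2^-1 s3^-1]
Gen 3 (s1): push. Stack: [s2^-1 s3^-1 s1]
Gen 4 (s4): push. Stack: [s2^-1 s3^-1 s1 s4]
Reduced word: s2^-1 s3^-1 s1 s4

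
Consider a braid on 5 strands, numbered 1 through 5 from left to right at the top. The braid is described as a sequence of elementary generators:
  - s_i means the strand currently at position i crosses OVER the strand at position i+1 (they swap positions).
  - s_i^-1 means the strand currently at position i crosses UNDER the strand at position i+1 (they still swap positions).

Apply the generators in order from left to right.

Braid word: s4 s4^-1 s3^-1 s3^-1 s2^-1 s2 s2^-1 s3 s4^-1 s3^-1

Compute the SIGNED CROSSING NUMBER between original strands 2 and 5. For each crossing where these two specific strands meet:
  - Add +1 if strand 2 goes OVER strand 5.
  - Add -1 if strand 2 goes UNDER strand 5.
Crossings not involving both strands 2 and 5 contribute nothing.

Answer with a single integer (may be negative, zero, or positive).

Answer: -1

Derivation:
Gen 1: crossing 4x5. Both 2&5? no. Sum: 0
Gen 2: crossing 5x4. Both 2&5? no. Sum: 0
Gen 3: crossing 3x4. Both 2&5? no. Sum: 0
Gen 4: crossing 4x3. Both 2&5? no. Sum: 0
Gen 5: crossing 2x3. Both 2&5? no. Sum: 0
Gen 6: crossing 3x2. Both 2&5? no. Sum: 0
Gen 7: crossing 2x3. Both 2&5? no. Sum: 0
Gen 8: crossing 2x4. Both 2&5? no. Sum: 0
Gen 9: 2 under 5. Both 2&5? yes. Contrib: -1. Sum: -1
Gen 10: crossing 4x5. Both 2&5? no. Sum: -1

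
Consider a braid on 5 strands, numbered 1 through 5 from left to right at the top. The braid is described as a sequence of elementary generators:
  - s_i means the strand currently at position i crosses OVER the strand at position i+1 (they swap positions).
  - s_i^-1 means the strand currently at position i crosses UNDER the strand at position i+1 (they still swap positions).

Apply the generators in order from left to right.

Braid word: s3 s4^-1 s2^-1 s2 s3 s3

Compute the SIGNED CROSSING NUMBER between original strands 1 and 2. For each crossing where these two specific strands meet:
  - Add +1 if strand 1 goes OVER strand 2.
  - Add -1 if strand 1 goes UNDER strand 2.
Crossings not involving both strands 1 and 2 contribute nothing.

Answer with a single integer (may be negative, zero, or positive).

Gen 1: crossing 3x4. Both 1&2? no. Sum: 0
Gen 2: crossing 3x5. Both 1&2? no. Sum: 0
Gen 3: crossing 2x4. Both 1&2? no. Sum: 0
Gen 4: crossing 4x2. Both 1&2? no. Sum: 0
Gen 5: crossing 4x5. Both 1&2? no. Sum: 0
Gen 6: crossing 5x4. Both 1&2? no. Sum: 0

Answer: 0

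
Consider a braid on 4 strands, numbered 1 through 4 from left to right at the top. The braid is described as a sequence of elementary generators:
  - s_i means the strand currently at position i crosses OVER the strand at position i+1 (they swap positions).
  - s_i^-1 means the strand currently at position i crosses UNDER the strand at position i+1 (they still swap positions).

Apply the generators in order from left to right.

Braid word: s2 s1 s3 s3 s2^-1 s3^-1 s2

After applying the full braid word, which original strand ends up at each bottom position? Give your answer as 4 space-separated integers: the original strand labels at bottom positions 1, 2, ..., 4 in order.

Gen 1 (s2): strand 2 crosses over strand 3. Perm now: [1 3 2 4]
Gen 2 (s1): strand 1 crosses over strand 3. Perm now: [3 1 2 4]
Gen 3 (s3): strand 2 crosses over strand 4. Perm now: [3 1 4 2]
Gen 4 (s3): strand 4 crosses over strand 2. Perm now: [3 1 2 4]
Gen 5 (s2^-1): strand 1 crosses under strand 2. Perm now: [3 2 1 4]
Gen 6 (s3^-1): strand 1 crosses under strand 4. Perm now: [3 2 4 1]
Gen 7 (s2): strand 2 crosses over strand 4. Perm now: [3 4 2 1]

Answer: 3 4 2 1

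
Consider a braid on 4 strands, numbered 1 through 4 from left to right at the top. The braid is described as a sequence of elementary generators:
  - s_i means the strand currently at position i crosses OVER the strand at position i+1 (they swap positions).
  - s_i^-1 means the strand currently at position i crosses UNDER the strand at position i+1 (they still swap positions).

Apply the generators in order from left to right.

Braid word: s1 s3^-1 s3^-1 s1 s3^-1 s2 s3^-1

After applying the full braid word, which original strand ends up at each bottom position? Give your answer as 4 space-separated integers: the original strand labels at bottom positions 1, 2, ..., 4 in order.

Answer: 1 4 3 2

Derivation:
Gen 1 (s1): strand 1 crosses over strand 2. Perm now: [2 1 3 4]
Gen 2 (s3^-1): strand 3 crosses under strand 4. Perm now: [2 1 4 3]
Gen 3 (s3^-1): strand 4 crosses under strand 3. Perm now: [2 1 3 4]
Gen 4 (s1): strand 2 crosses over strand 1. Perm now: [1 2 3 4]
Gen 5 (s3^-1): strand 3 crosses under strand 4. Perm now: [1 2 4 3]
Gen 6 (s2): strand 2 crosses over strand 4. Perm now: [1 4 2 3]
Gen 7 (s3^-1): strand 2 crosses under strand 3. Perm now: [1 4 3 2]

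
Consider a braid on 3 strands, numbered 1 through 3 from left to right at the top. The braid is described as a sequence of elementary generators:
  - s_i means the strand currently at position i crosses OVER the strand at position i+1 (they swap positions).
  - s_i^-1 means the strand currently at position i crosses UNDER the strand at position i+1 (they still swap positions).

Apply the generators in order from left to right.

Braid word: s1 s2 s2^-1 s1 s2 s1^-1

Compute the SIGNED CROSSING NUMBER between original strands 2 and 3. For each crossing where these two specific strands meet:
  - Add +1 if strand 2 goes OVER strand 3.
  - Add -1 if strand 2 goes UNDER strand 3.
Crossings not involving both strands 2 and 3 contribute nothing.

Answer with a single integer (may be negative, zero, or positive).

Answer: 1

Derivation:
Gen 1: crossing 1x2. Both 2&3? no. Sum: 0
Gen 2: crossing 1x3. Both 2&3? no. Sum: 0
Gen 3: crossing 3x1. Both 2&3? no. Sum: 0
Gen 4: crossing 2x1. Both 2&3? no. Sum: 0
Gen 5: 2 over 3. Both 2&3? yes. Contrib: +1. Sum: 1
Gen 6: crossing 1x3. Both 2&3? no. Sum: 1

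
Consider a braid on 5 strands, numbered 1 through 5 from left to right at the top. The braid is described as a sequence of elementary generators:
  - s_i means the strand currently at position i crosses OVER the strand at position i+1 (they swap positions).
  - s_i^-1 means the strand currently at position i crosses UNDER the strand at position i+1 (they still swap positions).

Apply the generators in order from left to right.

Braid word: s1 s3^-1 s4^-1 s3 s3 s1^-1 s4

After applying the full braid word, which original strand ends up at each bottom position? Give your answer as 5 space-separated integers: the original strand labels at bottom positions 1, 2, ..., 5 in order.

Answer: 1 2 4 3 5

Derivation:
Gen 1 (s1): strand 1 crosses over strand 2. Perm now: [2 1 3 4 5]
Gen 2 (s3^-1): strand 3 crosses under strand 4. Perm now: [2 1 4 3 5]
Gen 3 (s4^-1): strand 3 crosses under strand 5. Perm now: [2 1 4 5 3]
Gen 4 (s3): strand 4 crosses over strand 5. Perm now: [2 1 5 4 3]
Gen 5 (s3): strand 5 crosses over strand 4. Perm now: [2 1 4 5 3]
Gen 6 (s1^-1): strand 2 crosses under strand 1. Perm now: [1 2 4 5 3]
Gen 7 (s4): strand 5 crosses over strand 3. Perm now: [1 2 4 3 5]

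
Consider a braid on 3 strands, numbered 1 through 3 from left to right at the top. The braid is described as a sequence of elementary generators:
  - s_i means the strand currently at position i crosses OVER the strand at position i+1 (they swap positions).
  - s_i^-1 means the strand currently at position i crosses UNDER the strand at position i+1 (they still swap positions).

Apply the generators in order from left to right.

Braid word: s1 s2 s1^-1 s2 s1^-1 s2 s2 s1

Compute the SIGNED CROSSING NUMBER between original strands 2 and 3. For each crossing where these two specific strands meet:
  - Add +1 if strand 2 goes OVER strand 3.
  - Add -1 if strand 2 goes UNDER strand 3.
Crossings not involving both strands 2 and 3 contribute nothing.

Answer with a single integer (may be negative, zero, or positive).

Answer: -1

Derivation:
Gen 1: crossing 1x2. Both 2&3? no. Sum: 0
Gen 2: crossing 1x3. Both 2&3? no. Sum: 0
Gen 3: 2 under 3. Both 2&3? yes. Contrib: -1. Sum: -1
Gen 4: crossing 2x1. Both 2&3? no. Sum: -1
Gen 5: crossing 3x1. Both 2&3? no. Sum: -1
Gen 6: 3 over 2. Both 2&3? yes. Contrib: -1. Sum: -2
Gen 7: 2 over 3. Both 2&3? yes. Contrib: +1. Sum: -1
Gen 8: crossing 1x3. Both 2&3? no. Sum: -1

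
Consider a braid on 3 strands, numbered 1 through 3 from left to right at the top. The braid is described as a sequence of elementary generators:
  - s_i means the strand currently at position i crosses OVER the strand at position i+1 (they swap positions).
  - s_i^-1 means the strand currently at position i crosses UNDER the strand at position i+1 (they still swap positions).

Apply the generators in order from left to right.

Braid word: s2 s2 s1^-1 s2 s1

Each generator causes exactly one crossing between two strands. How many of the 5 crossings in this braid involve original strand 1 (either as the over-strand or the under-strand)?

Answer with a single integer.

Answer: 2

Derivation:
Gen 1: crossing 2x3. Involves strand 1? no. Count so far: 0
Gen 2: crossing 3x2. Involves strand 1? no. Count so far: 0
Gen 3: crossing 1x2. Involves strand 1? yes. Count so far: 1
Gen 4: crossing 1x3. Involves strand 1? yes. Count so far: 2
Gen 5: crossing 2x3. Involves strand 1? no. Count so far: 2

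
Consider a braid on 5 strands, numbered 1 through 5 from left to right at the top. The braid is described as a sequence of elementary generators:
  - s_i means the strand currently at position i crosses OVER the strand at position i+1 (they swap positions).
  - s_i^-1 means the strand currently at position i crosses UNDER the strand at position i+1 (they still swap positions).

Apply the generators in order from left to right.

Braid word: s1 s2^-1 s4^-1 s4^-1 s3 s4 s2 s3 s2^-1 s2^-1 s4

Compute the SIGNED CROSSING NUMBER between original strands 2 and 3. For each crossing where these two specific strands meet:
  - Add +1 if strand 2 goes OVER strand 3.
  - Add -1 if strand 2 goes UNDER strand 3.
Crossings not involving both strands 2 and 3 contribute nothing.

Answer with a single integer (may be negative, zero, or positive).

Gen 1: crossing 1x2. Both 2&3? no. Sum: 0
Gen 2: crossing 1x3. Both 2&3? no. Sum: 0
Gen 3: crossing 4x5. Both 2&3? no. Sum: 0
Gen 4: crossing 5x4. Both 2&3? no. Sum: 0
Gen 5: crossing 1x4. Both 2&3? no. Sum: 0
Gen 6: crossing 1x5. Both 2&3? no. Sum: 0
Gen 7: crossing 3x4. Both 2&3? no. Sum: 0
Gen 8: crossing 3x5. Both 2&3? no. Sum: 0
Gen 9: crossing 4x5. Both 2&3? no. Sum: 0
Gen 10: crossing 5x4. Both 2&3? no. Sum: 0
Gen 11: crossing 3x1. Both 2&3? no. Sum: 0

Answer: 0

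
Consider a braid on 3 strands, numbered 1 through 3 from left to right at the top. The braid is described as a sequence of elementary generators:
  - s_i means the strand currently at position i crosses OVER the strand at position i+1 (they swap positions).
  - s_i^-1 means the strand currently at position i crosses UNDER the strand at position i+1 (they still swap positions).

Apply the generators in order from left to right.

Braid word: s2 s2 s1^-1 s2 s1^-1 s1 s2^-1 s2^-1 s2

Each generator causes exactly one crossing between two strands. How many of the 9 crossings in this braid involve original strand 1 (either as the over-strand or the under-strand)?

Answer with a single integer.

Answer: 5

Derivation:
Gen 1: crossing 2x3. Involves strand 1? no. Count so far: 0
Gen 2: crossing 3x2. Involves strand 1? no. Count so far: 0
Gen 3: crossing 1x2. Involves strand 1? yes. Count so far: 1
Gen 4: crossing 1x3. Involves strand 1? yes. Count so far: 2
Gen 5: crossing 2x3. Involves strand 1? no. Count so far: 2
Gen 6: crossing 3x2. Involves strand 1? no. Count so far: 2
Gen 7: crossing 3x1. Involves strand 1? yes. Count so far: 3
Gen 8: crossing 1x3. Involves strand 1? yes. Count so far: 4
Gen 9: crossing 3x1. Involves strand 1? yes. Count so far: 5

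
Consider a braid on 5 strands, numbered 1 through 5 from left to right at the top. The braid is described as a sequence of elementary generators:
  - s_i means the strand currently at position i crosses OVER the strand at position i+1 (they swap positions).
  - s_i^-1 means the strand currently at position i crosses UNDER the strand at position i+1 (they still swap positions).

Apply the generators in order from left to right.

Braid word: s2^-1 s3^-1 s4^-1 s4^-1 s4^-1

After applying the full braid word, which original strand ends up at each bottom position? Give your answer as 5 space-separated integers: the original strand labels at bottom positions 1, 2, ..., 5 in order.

Answer: 1 3 4 5 2

Derivation:
Gen 1 (s2^-1): strand 2 crosses under strand 3. Perm now: [1 3 2 4 5]
Gen 2 (s3^-1): strand 2 crosses under strand 4. Perm now: [1 3 4 2 5]
Gen 3 (s4^-1): strand 2 crosses under strand 5. Perm now: [1 3 4 5 2]
Gen 4 (s4^-1): strand 5 crosses under strand 2. Perm now: [1 3 4 2 5]
Gen 5 (s4^-1): strand 2 crosses under strand 5. Perm now: [1 3 4 5 2]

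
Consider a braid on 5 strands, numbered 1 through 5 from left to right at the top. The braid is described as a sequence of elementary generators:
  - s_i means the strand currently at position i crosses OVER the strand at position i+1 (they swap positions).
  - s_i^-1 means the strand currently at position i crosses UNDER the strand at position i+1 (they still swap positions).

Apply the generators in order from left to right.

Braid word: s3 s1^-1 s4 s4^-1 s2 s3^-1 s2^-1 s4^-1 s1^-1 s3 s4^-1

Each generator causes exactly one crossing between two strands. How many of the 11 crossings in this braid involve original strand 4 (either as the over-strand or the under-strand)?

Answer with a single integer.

Gen 1: crossing 3x4. Involves strand 4? yes. Count so far: 1
Gen 2: crossing 1x2. Involves strand 4? no. Count so far: 1
Gen 3: crossing 3x5. Involves strand 4? no. Count so far: 1
Gen 4: crossing 5x3. Involves strand 4? no. Count so far: 1
Gen 5: crossing 1x4. Involves strand 4? yes. Count so far: 2
Gen 6: crossing 1x3. Involves strand 4? no. Count so far: 2
Gen 7: crossing 4x3. Involves strand 4? yes. Count so far: 3
Gen 8: crossing 1x5. Involves strand 4? no. Count so far: 3
Gen 9: crossing 2x3. Involves strand 4? no. Count so far: 3
Gen 10: crossing 4x5. Involves strand 4? yes. Count so far: 4
Gen 11: crossing 4x1. Involves strand 4? yes. Count so far: 5

Answer: 5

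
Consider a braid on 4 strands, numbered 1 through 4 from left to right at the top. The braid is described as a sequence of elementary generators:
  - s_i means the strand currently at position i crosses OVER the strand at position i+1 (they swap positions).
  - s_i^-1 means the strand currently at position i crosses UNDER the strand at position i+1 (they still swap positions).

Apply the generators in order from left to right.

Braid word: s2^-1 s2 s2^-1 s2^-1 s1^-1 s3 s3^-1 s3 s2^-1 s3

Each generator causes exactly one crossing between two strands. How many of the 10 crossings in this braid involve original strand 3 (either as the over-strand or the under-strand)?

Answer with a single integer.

Gen 1: crossing 2x3. Involves strand 3? yes. Count so far: 1
Gen 2: crossing 3x2. Involves strand 3? yes. Count so far: 2
Gen 3: crossing 2x3. Involves strand 3? yes. Count so far: 3
Gen 4: crossing 3x2. Involves strand 3? yes. Count so far: 4
Gen 5: crossing 1x2. Involves strand 3? no. Count so far: 4
Gen 6: crossing 3x4. Involves strand 3? yes. Count so far: 5
Gen 7: crossing 4x3. Involves strand 3? yes. Count so far: 6
Gen 8: crossing 3x4. Involves strand 3? yes. Count so far: 7
Gen 9: crossing 1x4. Involves strand 3? no. Count so far: 7
Gen 10: crossing 1x3. Involves strand 3? yes. Count so far: 8

Answer: 8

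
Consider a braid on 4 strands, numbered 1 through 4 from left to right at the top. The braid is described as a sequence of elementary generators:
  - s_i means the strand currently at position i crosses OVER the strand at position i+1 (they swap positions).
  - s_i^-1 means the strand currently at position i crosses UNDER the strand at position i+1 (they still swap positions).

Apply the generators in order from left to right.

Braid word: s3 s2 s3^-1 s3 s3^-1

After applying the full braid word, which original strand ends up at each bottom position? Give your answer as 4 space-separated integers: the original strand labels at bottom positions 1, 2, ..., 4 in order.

Answer: 1 4 3 2

Derivation:
Gen 1 (s3): strand 3 crosses over strand 4. Perm now: [1 2 4 3]
Gen 2 (s2): strand 2 crosses over strand 4. Perm now: [1 4 2 3]
Gen 3 (s3^-1): strand 2 crosses under strand 3. Perm now: [1 4 3 2]
Gen 4 (s3): strand 3 crosses over strand 2. Perm now: [1 4 2 3]
Gen 5 (s3^-1): strand 2 crosses under strand 3. Perm now: [1 4 3 2]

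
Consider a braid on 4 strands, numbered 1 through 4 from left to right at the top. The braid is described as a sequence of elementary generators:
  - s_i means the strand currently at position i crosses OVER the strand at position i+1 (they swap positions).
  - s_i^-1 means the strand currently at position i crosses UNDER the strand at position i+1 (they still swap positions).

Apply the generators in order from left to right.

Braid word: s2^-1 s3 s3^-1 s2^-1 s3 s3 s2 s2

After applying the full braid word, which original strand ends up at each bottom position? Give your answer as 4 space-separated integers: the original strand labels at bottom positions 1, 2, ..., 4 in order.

Gen 1 (s2^-1): strand 2 crosses under strand 3. Perm now: [1 3 2 4]
Gen 2 (s3): strand 2 crosses over strand 4. Perm now: [1 3 4 2]
Gen 3 (s3^-1): strand 4 crosses under strand 2. Perm now: [1 3 2 4]
Gen 4 (s2^-1): strand 3 crosses under strand 2. Perm now: [1 2 3 4]
Gen 5 (s3): strand 3 crosses over strand 4. Perm now: [1 2 4 3]
Gen 6 (s3): strand 4 crosses over strand 3. Perm now: [1 2 3 4]
Gen 7 (s2): strand 2 crosses over strand 3. Perm now: [1 3 2 4]
Gen 8 (s2): strand 3 crosses over strand 2. Perm now: [1 2 3 4]

Answer: 1 2 3 4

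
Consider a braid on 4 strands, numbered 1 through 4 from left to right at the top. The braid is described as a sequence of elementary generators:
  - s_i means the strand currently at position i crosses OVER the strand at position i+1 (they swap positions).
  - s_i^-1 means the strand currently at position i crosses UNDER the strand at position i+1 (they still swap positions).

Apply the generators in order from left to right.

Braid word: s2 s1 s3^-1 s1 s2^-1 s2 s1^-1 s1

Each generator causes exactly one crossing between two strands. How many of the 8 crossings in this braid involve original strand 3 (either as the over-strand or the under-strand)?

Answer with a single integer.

Answer: 7

Derivation:
Gen 1: crossing 2x3. Involves strand 3? yes. Count so far: 1
Gen 2: crossing 1x3. Involves strand 3? yes. Count so far: 2
Gen 3: crossing 2x4. Involves strand 3? no. Count so far: 2
Gen 4: crossing 3x1. Involves strand 3? yes. Count so far: 3
Gen 5: crossing 3x4. Involves strand 3? yes. Count so far: 4
Gen 6: crossing 4x3. Involves strand 3? yes. Count so far: 5
Gen 7: crossing 1x3. Involves strand 3? yes. Count so far: 6
Gen 8: crossing 3x1. Involves strand 3? yes. Count so far: 7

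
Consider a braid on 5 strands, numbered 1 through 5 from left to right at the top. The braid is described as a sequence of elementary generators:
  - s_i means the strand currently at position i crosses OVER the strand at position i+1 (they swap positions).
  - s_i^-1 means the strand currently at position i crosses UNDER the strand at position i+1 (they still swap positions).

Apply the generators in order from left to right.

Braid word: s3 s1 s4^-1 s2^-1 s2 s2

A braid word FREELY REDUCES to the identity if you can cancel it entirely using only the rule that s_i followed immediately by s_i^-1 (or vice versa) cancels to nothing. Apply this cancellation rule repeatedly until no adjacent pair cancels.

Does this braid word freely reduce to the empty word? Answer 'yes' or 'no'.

Gen 1 (s3): push. Stack: [s3]
Gen 2 (s1): push. Stack: [s3 s1]
Gen 3 (s4^-1): push. Stack: [s3 s1 s4^-1]
Gen 4 (s2^-1): push. Stack: [s3 s1 s4^-1 s2^-1]
Gen 5 (s2): cancels prior s2^-1. Stack: [s3 s1 s4^-1]
Gen 6 (s2): push. Stack: [s3 s1 s4^-1 s2]
Reduced word: s3 s1 s4^-1 s2

Answer: no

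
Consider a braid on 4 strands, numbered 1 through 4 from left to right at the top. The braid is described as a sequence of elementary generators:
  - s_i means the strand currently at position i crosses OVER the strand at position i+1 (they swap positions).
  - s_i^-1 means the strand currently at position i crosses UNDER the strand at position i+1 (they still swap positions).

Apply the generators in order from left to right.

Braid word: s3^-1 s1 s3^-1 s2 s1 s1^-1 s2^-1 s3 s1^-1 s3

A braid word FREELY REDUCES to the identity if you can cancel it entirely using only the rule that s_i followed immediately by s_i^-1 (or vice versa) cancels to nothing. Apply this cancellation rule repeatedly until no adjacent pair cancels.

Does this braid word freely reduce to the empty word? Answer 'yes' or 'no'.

Gen 1 (s3^-1): push. Stack: [s3^-1]
Gen 2 (s1): push. Stack: [s3^-1 s1]
Gen 3 (s3^-1): push. Stack: [s3^-1 s1 s3^-1]
Gen 4 (s2): push. Stack: [s3^-1 s1 s3^-1 s2]
Gen 5 (s1): push. Stack: [s3^-1 s1 s3^-1 s2 s1]
Gen 6 (s1^-1): cancels prior s1. Stack: [s3^-1 s1 s3^-1 s2]
Gen 7 (s2^-1): cancels prior s2. Stack: [s3^-1 s1 s3^-1]
Gen 8 (s3): cancels prior s3^-1. Stack: [s3^-1 s1]
Gen 9 (s1^-1): cancels prior s1. Stack: [s3^-1]
Gen 10 (s3): cancels prior s3^-1. Stack: []
Reduced word: (empty)

Answer: yes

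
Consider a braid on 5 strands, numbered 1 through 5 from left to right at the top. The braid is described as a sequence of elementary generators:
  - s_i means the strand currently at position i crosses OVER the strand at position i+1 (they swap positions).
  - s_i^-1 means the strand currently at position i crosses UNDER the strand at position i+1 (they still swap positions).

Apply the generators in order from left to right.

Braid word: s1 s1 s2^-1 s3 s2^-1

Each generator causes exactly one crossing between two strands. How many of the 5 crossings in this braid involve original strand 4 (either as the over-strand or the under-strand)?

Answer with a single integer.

Gen 1: crossing 1x2. Involves strand 4? no. Count so far: 0
Gen 2: crossing 2x1. Involves strand 4? no. Count so far: 0
Gen 3: crossing 2x3. Involves strand 4? no. Count so far: 0
Gen 4: crossing 2x4. Involves strand 4? yes. Count so far: 1
Gen 5: crossing 3x4. Involves strand 4? yes. Count so far: 2

Answer: 2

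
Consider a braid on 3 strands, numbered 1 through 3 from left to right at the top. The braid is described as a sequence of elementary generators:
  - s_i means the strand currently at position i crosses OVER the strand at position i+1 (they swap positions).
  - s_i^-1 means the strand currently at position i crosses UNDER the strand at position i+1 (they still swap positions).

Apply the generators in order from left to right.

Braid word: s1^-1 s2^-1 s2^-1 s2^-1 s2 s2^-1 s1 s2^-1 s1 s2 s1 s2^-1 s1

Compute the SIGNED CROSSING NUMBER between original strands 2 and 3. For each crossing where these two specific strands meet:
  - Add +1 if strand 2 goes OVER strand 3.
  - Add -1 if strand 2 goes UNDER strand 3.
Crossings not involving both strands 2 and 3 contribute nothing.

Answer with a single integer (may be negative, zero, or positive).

Answer: 1

Derivation:
Gen 1: crossing 1x2. Both 2&3? no. Sum: 0
Gen 2: crossing 1x3. Both 2&3? no. Sum: 0
Gen 3: crossing 3x1. Both 2&3? no. Sum: 0
Gen 4: crossing 1x3. Both 2&3? no. Sum: 0
Gen 5: crossing 3x1. Both 2&3? no. Sum: 0
Gen 6: crossing 1x3. Both 2&3? no. Sum: 0
Gen 7: 2 over 3. Both 2&3? yes. Contrib: +1. Sum: 1
Gen 8: crossing 2x1. Both 2&3? no. Sum: 1
Gen 9: crossing 3x1. Both 2&3? no. Sum: 1
Gen 10: 3 over 2. Both 2&3? yes. Contrib: -1. Sum: 0
Gen 11: crossing 1x2. Both 2&3? no. Sum: 0
Gen 12: crossing 1x3. Both 2&3? no. Sum: 0
Gen 13: 2 over 3. Both 2&3? yes. Contrib: +1. Sum: 1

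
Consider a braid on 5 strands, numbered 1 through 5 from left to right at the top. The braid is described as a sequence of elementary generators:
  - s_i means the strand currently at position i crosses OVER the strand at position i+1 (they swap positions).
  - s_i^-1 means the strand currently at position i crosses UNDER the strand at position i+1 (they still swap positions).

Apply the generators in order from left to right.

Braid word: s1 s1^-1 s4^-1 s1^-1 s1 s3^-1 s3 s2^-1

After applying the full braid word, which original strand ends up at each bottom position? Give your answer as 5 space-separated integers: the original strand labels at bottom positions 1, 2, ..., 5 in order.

Gen 1 (s1): strand 1 crosses over strand 2. Perm now: [2 1 3 4 5]
Gen 2 (s1^-1): strand 2 crosses under strand 1. Perm now: [1 2 3 4 5]
Gen 3 (s4^-1): strand 4 crosses under strand 5. Perm now: [1 2 3 5 4]
Gen 4 (s1^-1): strand 1 crosses under strand 2. Perm now: [2 1 3 5 4]
Gen 5 (s1): strand 2 crosses over strand 1. Perm now: [1 2 3 5 4]
Gen 6 (s3^-1): strand 3 crosses under strand 5. Perm now: [1 2 5 3 4]
Gen 7 (s3): strand 5 crosses over strand 3. Perm now: [1 2 3 5 4]
Gen 8 (s2^-1): strand 2 crosses under strand 3. Perm now: [1 3 2 5 4]

Answer: 1 3 2 5 4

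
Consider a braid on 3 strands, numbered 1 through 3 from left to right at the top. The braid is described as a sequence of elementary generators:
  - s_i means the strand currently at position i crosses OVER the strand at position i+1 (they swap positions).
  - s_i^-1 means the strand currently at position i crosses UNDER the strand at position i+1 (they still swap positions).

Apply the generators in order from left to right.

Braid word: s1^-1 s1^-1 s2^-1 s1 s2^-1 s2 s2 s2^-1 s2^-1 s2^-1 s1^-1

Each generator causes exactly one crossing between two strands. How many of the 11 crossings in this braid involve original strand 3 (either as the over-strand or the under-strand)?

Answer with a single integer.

Gen 1: crossing 1x2. Involves strand 3? no. Count so far: 0
Gen 2: crossing 2x1. Involves strand 3? no. Count so far: 0
Gen 3: crossing 2x3. Involves strand 3? yes. Count so far: 1
Gen 4: crossing 1x3. Involves strand 3? yes. Count so far: 2
Gen 5: crossing 1x2. Involves strand 3? no. Count so far: 2
Gen 6: crossing 2x1. Involves strand 3? no. Count so far: 2
Gen 7: crossing 1x2. Involves strand 3? no. Count so far: 2
Gen 8: crossing 2x1. Involves strand 3? no. Count so far: 2
Gen 9: crossing 1x2. Involves strand 3? no. Count so far: 2
Gen 10: crossing 2x1. Involves strand 3? no. Count so far: 2
Gen 11: crossing 3x1. Involves strand 3? yes. Count so far: 3

Answer: 3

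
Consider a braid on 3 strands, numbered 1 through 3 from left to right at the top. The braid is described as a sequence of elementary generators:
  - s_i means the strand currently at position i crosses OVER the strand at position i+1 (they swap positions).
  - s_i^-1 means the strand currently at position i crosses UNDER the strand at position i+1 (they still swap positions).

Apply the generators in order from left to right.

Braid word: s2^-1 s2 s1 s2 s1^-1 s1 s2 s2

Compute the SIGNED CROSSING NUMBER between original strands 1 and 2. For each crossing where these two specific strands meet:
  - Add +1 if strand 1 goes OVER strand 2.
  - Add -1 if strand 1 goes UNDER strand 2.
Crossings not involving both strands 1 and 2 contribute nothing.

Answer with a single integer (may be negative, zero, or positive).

Answer: 1

Derivation:
Gen 1: crossing 2x3. Both 1&2? no. Sum: 0
Gen 2: crossing 3x2. Both 1&2? no. Sum: 0
Gen 3: 1 over 2. Both 1&2? yes. Contrib: +1. Sum: 1
Gen 4: crossing 1x3. Both 1&2? no. Sum: 1
Gen 5: crossing 2x3. Both 1&2? no. Sum: 1
Gen 6: crossing 3x2. Both 1&2? no. Sum: 1
Gen 7: crossing 3x1. Both 1&2? no. Sum: 1
Gen 8: crossing 1x3. Both 1&2? no. Sum: 1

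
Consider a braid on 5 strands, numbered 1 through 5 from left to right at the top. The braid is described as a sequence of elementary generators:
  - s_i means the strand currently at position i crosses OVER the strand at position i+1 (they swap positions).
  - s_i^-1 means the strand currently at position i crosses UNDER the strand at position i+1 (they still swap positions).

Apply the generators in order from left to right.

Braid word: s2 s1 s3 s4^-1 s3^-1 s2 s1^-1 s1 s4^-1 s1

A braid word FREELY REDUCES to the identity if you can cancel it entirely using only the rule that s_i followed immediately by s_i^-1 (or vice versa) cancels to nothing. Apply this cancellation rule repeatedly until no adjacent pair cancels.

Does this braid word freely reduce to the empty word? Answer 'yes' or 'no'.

Answer: no

Derivation:
Gen 1 (s2): push. Stack: [s2]
Gen 2 (s1): push. Stack: [s2 s1]
Gen 3 (s3): push. Stack: [s2 s1 s3]
Gen 4 (s4^-1): push. Stack: [s2 s1 s3 s4^-1]
Gen 5 (s3^-1): push. Stack: [s2 s1 s3 s4^-1 s3^-1]
Gen 6 (s2): push. Stack: [s2 s1 s3 s4^-1 s3^-1 s2]
Gen 7 (s1^-1): push. Stack: [s2 s1 s3 s4^-1 s3^-1 s2 s1^-1]
Gen 8 (s1): cancels prior s1^-1. Stack: [s2 s1 s3 s4^-1 s3^-1 s2]
Gen 9 (s4^-1): push. Stack: [s2 s1 s3 s4^-1 s3^-1 s2 s4^-1]
Gen 10 (s1): push. Stack: [s2 s1 s3 s4^-1 s3^-1 s2 s4^-1 s1]
Reduced word: s2 s1 s3 s4^-1 s3^-1 s2 s4^-1 s1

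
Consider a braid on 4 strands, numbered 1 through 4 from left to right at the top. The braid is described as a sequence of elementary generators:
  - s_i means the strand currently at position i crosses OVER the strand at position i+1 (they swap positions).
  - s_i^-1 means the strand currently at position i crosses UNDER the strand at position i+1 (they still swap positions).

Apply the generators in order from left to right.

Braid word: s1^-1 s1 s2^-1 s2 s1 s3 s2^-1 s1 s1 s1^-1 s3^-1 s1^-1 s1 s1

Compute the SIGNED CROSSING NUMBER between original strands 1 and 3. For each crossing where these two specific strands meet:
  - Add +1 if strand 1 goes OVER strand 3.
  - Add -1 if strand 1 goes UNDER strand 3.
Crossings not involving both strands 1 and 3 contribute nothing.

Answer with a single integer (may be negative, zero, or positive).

Gen 1: crossing 1x2. Both 1&3? no. Sum: 0
Gen 2: crossing 2x1. Both 1&3? no. Sum: 0
Gen 3: crossing 2x3. Both 1&3? no. Sum: 0
Gen 4: crossing 3x2. Both 1&3? no. Sum: 0
Gen 5: crossing 1x2. Both 1&3? no. Sum: 0
Gen 6: crossing 3x4. Both 1&3? no. Sum: 0
Gen 7: crossing 1x4. Both 1&3? no. Sum: 0
Gen 8: crossing 2x4. Both 1&3? no. Sum: 0
Gen 9: crossing 4x2. Both 1&3? no. Sum: 0
Gen 10: crossing 2x4. Both 1&3? no. Sum: 0
Gen 11: 1 under 3. Both 1&3? yes. Contrib: -1. Sum: -1
Gen 12: crossing 4x2. Both 1&3? no. Sum: -1
Gen 13: crossing 2x4. Both 1&3? no. Sum: -1
Gen 14: crossing 4x2. Both 1&3? no. Sum: -1

Answer: -1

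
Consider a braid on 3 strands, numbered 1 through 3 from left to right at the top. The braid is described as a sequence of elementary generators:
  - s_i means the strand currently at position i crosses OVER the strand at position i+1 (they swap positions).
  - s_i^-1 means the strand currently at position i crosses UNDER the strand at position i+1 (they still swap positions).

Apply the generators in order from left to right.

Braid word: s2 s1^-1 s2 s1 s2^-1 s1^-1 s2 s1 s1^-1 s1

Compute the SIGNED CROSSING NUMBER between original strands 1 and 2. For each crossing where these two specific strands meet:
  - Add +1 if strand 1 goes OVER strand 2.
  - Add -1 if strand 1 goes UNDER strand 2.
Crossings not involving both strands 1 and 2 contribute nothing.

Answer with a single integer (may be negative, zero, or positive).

Answer: 2

Derivation:
Gen 1: crossing 2x3. Both 1&2? no. Sum: 0
Gen 2: crossing 1x3. Both 1&2? no. Sum: 0
Gen 3: 1 over 2. Both 1&2? yes. Contrib: +1. Sum: 1
Gen 4: crossing 3x2. Both 1&2? no. Sum: 1
Gen 5: crossing 3x1. Both 1&2? no. Sum: 1
Gen 6: 2 under 1. Both 1&2? yes. Contrib: +1. Sum: 2
Gen 7: crossing 2x3. Both 1&2? no. Sum: 2
Gen 8: crossing 1x3. Both 1&2? no. Sum: 2
Gen 9: crossing 3x1. Both 1&2? no. Sum: 2
Gen 10: crossing 1x3. Both 1&2? no. Sum: 2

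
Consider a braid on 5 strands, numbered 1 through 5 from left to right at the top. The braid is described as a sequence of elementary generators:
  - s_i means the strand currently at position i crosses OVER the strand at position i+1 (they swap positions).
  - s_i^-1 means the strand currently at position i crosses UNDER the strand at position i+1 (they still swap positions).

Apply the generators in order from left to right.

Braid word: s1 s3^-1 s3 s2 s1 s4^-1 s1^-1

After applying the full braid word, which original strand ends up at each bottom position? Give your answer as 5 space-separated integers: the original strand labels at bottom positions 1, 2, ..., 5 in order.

Answer: 2 3 1 5 4

Derivation:
Gen 1 (s1): strand 1 crosses over strand 2. Perm now: [2 1 3 4 5]
Gen 2 (s3^-1): strand 3 crosses under strand 4. Perm now: [2 1 4 3 5]
Gen 3 (s3): strand 4 crosses over strand 3. Perm now: [2 1 3 4 5]
Gen 4 (s2): strand 1 crosses over strand 3. Perm now: [2 3 1 4 5]
Gen 5 (s1): strand 2 crosses over strand 3. Perm now: [3 2 1 4 5]
Gen 6 (s4^-1): strand 4 crosses under strand 5. Perm now: [3 2 1 5 4]
Gen 7 (s1^-1): strand 3 crosses under strand 2. Perm now: [2 3 1 5 4]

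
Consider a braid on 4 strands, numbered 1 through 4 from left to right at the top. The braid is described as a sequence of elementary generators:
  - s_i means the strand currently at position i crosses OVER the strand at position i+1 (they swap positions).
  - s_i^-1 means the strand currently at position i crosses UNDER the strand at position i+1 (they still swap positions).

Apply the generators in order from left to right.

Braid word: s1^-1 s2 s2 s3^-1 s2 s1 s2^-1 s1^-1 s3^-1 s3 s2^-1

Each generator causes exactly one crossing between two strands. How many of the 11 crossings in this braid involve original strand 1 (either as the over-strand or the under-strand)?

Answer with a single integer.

Answer: 6

Derivation:
Gen 1: crossing 1x2. Involves strand 1? yes. Count so far: 1
Gen 2: crossing 1x3. Involves strand 1? yes. Count so far: 2
Gen 3: crossing 3x1. Involves strand 1? yes. Count so far: 3
Gen 4: crossing 3x4. Involves strand 1? no. Count so far: 3
Gen 5: crossing 1x4. Involves strand 1? yes. Count so far: 4
Gen 6: crossing 2x4. Involves strand 1? no. Count so far: 4
Gen 7: crossing 2x1. Involves strand 1? yes. Count so far: 5
Gen 8: crossing 4x1. Involves strand 1? yes. Count so far: 6
Gen 9: crossing 2x3. Involves strand 1? no. Count so far: 6
Gen 10: crossing 3x2. Involves strand 1? no. Count so far: 6
Gen 11: crossing 4x2. Involves strand 1? no. Count so far: 6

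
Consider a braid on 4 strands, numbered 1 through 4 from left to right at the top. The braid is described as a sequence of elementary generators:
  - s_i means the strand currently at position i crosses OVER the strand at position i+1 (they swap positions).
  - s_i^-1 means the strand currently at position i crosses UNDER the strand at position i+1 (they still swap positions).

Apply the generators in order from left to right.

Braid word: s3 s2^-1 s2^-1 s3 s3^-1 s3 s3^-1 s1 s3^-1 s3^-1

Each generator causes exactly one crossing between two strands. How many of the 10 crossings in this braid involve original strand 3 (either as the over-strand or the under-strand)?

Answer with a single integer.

Gen 1: crossing 3x4. Involves strand 3? yes. Count so far: 1
Gen 2: crossing 2x4. Involves strand 3? no. Count so far: 1
Gen 3: crossing 4x2. Involves strand 3? no. Count so far: 1
Gen 4: crossing 4x3. Involves strand 3? yes. Count so far: 2
Gen 5: crossing 3x4. Involves strand 3? yes. Count so far: 3
Gen 6: crossing 4x3. Involves strand 3? yes. Count so far: 4
Gen 7: crossing 3x4. Involves strand 3? yes. Count so far: 5
Gen 8: crossing 1x2. Involves strand 3? no. Count so far: 5
Gen 9: crossing 4x3. Involves strand 3? yes. Count so far: 6
Gen 10: crossing 3x4. Involves strand 3? yes. Count so far: 7

Answer: 7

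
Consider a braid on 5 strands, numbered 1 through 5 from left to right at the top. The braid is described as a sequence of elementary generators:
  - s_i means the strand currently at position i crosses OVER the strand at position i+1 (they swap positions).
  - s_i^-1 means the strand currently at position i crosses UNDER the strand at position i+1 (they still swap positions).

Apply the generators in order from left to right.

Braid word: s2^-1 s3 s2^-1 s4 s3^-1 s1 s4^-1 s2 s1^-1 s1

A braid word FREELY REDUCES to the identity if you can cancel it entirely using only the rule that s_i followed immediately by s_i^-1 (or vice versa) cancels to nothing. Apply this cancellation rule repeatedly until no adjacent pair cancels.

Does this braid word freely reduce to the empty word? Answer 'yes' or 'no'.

Gen 1 (s2^-1): push. Stack: [s2^-1]
Gen 2 (s3): push. Stack: [s2^-1 s3]
Gen 3 (s2^-1): push. Stack: [s2^-1 s3 s2^-1]
Gen 4 (s4): push. Stack: [s2^-1 s3 s2^-1 s4]
Gen 5 (s3^-1): push. Stack: [s2^-1 s3 s2^-1 s4 s3^-1]
Gen 6 (s1): push. Stack: [s2^-1 s3 s2^-1 s4 s3^-1 s1]
Gen 7 (s4^-1): push. Stack: [s2^-1 s3 s2^-1 s4 s3^-1 s1 s4^-1]
Gen 8 (s2): push. Stack: [s2^-1 s3 s2^-1 s4 s3^-1 s1 s4^-1 s2]
Gen 9 (s1^-1): push. Stack: [s2^-1 s3 s2^-1 s4 s3^-1 s1 s4^-1 s2 s1^-1]
Gen 10 (s1): cancels prior s1^-1. Stack: [s2^-1 s3 s2^-1 s4 s3^-1 s1 s4^-1 s2]
Reduced word: s2^-1 s3 s2^-1 s4 s3^-1 s1 s4^-1 s2

Answer: no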